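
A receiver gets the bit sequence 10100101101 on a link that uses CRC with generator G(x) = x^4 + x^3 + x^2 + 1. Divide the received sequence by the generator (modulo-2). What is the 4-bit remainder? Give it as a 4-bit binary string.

0000

Modulo-2 division of 10100101101 by 11101:
  pos 0: 10100 XOR 11101 = 01001
  pos 1: 10011 XOR 11101 = 01110
  pos 2: 11100 XOR 11101 = 00001
  pos 6: 11101 XOR 11101 = 00000
Remainder = 0000 (zero — the frame passes the CRC check).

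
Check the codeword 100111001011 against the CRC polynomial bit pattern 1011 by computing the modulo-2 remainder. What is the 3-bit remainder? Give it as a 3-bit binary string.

Modulo-2 division of 100111001011 by 1011:
  pos 0: 1001 XOR 1011 = 0010
  pos 2: 1011 XOR 1011 = 0000
  pos 8: 1011 XOR 1011 = 0000
Remainder = 000 (zero — the frame passes the CRC check).

000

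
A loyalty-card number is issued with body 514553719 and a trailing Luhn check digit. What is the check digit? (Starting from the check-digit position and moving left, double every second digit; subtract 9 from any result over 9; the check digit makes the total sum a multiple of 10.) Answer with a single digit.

Partial digits right→left: 9 1 7 3 5 5 4 1 5
Double every second digit counting from the check-digit position (so the 1st, 3rd, 5th, ... of the partial from the right).
  doubled (with −9 where >9): 9 5 1 8 1 → sum 24
  kept as-is: 1 3 5 1 → sum 10
Total = 24 + 10 = 34.
Check digit = (10 − (34 mod 10)) mod 10 = 6.

6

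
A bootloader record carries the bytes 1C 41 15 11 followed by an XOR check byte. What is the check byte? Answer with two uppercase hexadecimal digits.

59

XOR the bytes together:
  start with 0x1C
  0x1C ⊕ 0x41 = 0x5D
  0x5D ⊕ 0x15 = 0x48
  0x48 ⊕ 0x11 = 0x59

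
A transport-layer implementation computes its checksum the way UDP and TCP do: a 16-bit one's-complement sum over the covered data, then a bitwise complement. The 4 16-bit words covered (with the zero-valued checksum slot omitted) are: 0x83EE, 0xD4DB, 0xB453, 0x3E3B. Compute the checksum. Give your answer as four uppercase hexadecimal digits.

One's-complement addition (fold any carry out of bit 15 back into bit 0):
  0x83EE + 0xD4DB = 0x158C9 → wrap carry → 0x58CA
  0x58CA + 0xB453 = 0x10D1D → wrap carry → 0x0D1E
  0x0D1E + 0x3E3B = 0x04B59
One's-complement sum = 0x4B59.
Checksum = ~0x4B59 & 0xFFFF = 0xB4A6.

B4A6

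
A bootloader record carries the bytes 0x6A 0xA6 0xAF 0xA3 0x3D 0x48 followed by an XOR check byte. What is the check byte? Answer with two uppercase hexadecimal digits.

B5

XOR the bytes together:
  start with 0x6A
  0x6A ⊕ 0xA6 = 0xCC
  0xCC ⊕ 0xAF = 0x63
  0x63 ⊕ 0xA3 = 0xC0
  0xC0 ⊕ 0x3D = 0xFD
  0xFD ⊕ 0x48 = 0xB5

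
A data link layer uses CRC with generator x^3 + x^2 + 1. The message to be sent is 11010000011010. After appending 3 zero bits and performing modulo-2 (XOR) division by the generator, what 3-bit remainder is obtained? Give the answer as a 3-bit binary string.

000

Append 3 zeros: 11010000011010000. Divide by 1101 (XOR where the leading bit is 1):
  pos 0: 1101 XOR 1101 = 0000
  pos 9: 1101 XOR 1101 = 0000
Remainder (last 3 bits) = 000. This is the CRC / FCS.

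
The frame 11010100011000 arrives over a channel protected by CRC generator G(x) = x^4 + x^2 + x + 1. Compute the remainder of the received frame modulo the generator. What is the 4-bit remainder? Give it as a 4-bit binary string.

Modulo-2 division of 11010100011000 by 10111:
  pos 0: 11010 XOR 10111 = 01101
  pos 1: 11011 XOR 10111 = 01100
  pos 2: 11000 XOR 10111 = 01111
  pos 3: 11110 XOR 10111 = 01001
  pos 4: 10010 XOR 10111 = 00101
  pos 6: 10111 XOR 10111 = 00000
Remainder = 0000 (zero — the frame passes the CRC check).

0000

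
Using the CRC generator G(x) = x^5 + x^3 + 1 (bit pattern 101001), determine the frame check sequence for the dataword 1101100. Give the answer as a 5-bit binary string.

01011

Append 5 zeros: 110110000000. Divide by 101001 (XOR where the leading bit is 1):
  pos 0: 110110 XOR 101001 = 011111
  pos 1: 111110 XOR 101001 = 010111
  pos 2: 101110 XOR 101001 = 000111
  pos 5: 111000 XOR 101001 = 010001
  pos 6: 100010 XOR 101001 = 001011
Remainder (last 5 bits) = 01011. This is the CRC / FCS.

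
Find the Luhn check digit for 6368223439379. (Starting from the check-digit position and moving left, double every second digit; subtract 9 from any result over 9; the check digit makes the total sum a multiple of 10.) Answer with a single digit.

Partial digits right→left: 9 7 3 9 3 4 3 2 2 8 6 3 6
Double every second digit counting from the check-digit position (so the 1st, 3rd, 5th, ... of the partial from the right).
  doubled (with −9 where >9): 9 6 6 6 4 3 3 → sum 37
  kept as-is: 7 9 4 2 8 3 → sum 33
Total = 37 + 33 = 70.
Check digit = (10 − (70 mod 10)) mod 10 = 0.

0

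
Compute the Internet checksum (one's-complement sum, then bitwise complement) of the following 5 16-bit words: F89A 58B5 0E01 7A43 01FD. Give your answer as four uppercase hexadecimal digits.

246E

One's-complement addition (fold any carry out of bit 15 back into bit 0):
  0xF89A + 0x58B5 = 0x1514F → wrap carry → 0x5150
  0x5150 + 0x0E01 = 0x05F51
  0x5F51 + 0x7A43 = 0x0D994
  0xD994 + 0x01FD = 0x0DB91
One's-complement sum = 0xDB91.
Checksum = ~0xDB91 & 0xFFFF = 0x246E.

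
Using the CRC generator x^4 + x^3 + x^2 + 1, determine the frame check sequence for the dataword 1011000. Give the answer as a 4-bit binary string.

1011

Append 4 zeros: 10110000000. Divide by 11101 (XOR where the leading bit is 1):
  pos 0: 10110 XOR 11101 = 01011
  pos 1: 10110 XOR 11101 = 01011
  pos 2: 10110 XOR 11101 = 01011
  pos 3: 10110 XOR 11101 = 01011
  pos 4: 10110 XOR 11101 = 01011
  pos 5: 10110 XOR 11101 = 01011
  pos 6: 10110 XOR 11101 = 01011
Remainder (last 4 bits) = 1011. This is the CRC / FCS.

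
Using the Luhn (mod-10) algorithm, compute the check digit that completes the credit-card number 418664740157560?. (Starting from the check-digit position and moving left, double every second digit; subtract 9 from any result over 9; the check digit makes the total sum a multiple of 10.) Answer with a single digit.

Partial digits right→left: 0 6 5 7 5 1 0 4 7 4 6 6 8 1 4
Double every second digit counting from the check-digit position (so the 1st, 3rd, 5th, ... of the partial from the right).
  doubled (with −9 where >9): 0 1 1 0 5 3 7 8 → sum 25
  kept as-is: 6 7 1 4 4 6 1 → sum 29
Total = 25 + 29 = 54.
Check digit = (10 − (54 mod 10)) mod 10 = 6.

6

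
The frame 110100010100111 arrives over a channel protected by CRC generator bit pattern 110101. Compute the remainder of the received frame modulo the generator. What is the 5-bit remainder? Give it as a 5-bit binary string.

00000

Modulo-2 division of 110100010100111 by 110101:
  pos 0: 110100 XOR 110101 = 000001
  pos 5: 101010 XOR 110101 = 011111
  pos 6: 111110 XOR 110101 = 001011
  pos 8: 101111 XOR 110101 = 011010
  pos 9: 110101 XOR 110101 = 000000
Remainder = 00000 (zero — the frame passes the CRC check).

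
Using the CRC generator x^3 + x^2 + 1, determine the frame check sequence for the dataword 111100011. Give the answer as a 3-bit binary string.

110

Append 3 zeros: 111100011000. Divide by 1101 (XOR where the leading bit is 1):
  pos 0: 1111 XOR 1101 = 0010
  pos 2: 1000 XOR 1101 = 0101
  pos 3: 1010 XOR 1101 = 0111
  pos 4: 1111 XOR 1101 = 0010
  pos 6: 1010 XOR 1101 = 0111
  pos 7: 1110 XOR 1101 = 0011
Remainder (last 3 bits) = 110. This is the CRC / FCS.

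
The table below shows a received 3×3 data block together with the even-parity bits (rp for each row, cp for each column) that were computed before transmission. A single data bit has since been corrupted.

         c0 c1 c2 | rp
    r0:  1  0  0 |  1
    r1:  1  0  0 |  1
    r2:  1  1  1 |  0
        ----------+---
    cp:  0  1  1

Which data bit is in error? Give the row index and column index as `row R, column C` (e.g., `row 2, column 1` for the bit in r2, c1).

Recompute each row's even parity and compare to rp:
  r0: data parity 1, sent rp 1 → ok
  r1: data parity 1, sent rp 1 → ok
  r2: data parity 1, sent rp 0 → mismatch
Recompute each column's even parity and compare to cp:
  c0: data parity 1, sent cp 0 → mismatch
  c1: data parity 1, sent cp 1 → ok
  c2: data parity 1, sent cp 1 → ok
Exactly one row (r2) and one column (c0) fail → the flipped bit is at their intersection.

row 2, column 0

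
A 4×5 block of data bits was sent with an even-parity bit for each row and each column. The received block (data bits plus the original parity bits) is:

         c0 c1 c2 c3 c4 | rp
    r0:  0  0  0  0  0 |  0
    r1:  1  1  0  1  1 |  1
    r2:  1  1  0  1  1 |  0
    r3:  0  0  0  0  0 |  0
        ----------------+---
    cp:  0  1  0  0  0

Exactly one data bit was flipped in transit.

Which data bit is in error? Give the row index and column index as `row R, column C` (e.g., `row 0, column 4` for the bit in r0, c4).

row 1, column 1

Recompute each row's even parity and compare to rp:
  r0: data parity 0, sent rp 0 → ok
  r1: data parity 0, sent rp 1 → mismatch
  r2: data parity 0, sent rp 0 → ok
  r3: data parity 0, sent rp 0 → ok
Recompute each column's even parity and compare to cp:
  c0: data parity 0, sent cp 0 → ok
  c1: data parity 0, sent cp 1 → mismatch
  c2: data parity 0, sent cp 0 → ok
  c3: data parity 0, sent cp 0 → ok
  c4: data parity 0, sent cp 0 → ok
Exactly one row (r1) and one column (c1) fail → the flipped bit is at their intersection.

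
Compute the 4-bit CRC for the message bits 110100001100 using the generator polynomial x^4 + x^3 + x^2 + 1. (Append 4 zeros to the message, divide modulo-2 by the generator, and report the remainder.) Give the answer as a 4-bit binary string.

Append 4 zeros: 1101000011000000. Divide by 11101 (XOR where the leading bit is 1):
  pos 0: 11010 XOR 11101 = 00111
  pos 2: 11100 XOR 11101 = 00001
  pos 6: 10110 XOR 11101 = 01011
  pos 7: 10110 XOR 11101 = 01011
  pos 8: 10110 XOR 11101 = 01011
  pos 9: 10110 XOR 11101 = 01011
  pos 10: 10110 XOR 11101 = 01011
  pos 11: 10110 XOR 11101 = 01011
Remainder (last 4 bits) = 1011. This is the CRC / FCS.

1011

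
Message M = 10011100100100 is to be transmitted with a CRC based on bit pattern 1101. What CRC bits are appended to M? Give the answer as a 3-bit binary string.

111

Append 3 zeros: 10011100100100000. Divide by 1101 (XOR where the leading bit is 1):
  pos 0: 1001 XOR 1101 = 0100
  pos 1: 1001 XOR 1101 = 0100
  pos 2: 1001 XOR 1101 = 0100
  pos 3: 1000 XOR 1101 = 0101
  pos 4: 1010 XOR 1101 = 0111
  pos 5: 1111 XOR 1101 = 0010
  pos 7: 1000 XOR 1101 = 0101
  pos 8: 1011 XOR 1101 = 0110
  pos 9: 1100 XOR 1101 = 0001
  pos 12: 1000 XOR 1101 = 0101
  pos 13: 1010 XOR 1101 = 0111
Remainder (last 3 bits) = 111. This is the CRC / FCS.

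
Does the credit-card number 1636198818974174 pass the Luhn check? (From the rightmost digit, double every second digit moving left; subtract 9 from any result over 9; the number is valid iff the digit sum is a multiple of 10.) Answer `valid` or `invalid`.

valid

From the right, keep odd positions and double even positions (subtract 9 from any doubled value over 9):
  doubled (positions 2,4,...): 5 8 9 2 7 2 6 2 → sum 41
  kept (positions 1,3,...): 4 1 7 8 8 9 6 6 → sum 49
Total = 90.
90 mod 10 = 0, so the number is valid.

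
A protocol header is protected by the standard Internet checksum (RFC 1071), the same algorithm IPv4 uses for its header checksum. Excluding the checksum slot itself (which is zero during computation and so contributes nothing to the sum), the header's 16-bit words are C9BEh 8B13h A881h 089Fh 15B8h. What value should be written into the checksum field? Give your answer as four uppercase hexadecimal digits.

E454

One's-complement addition (fold any carry out of bit 15 back into bit 0):
  0xC9BE + 0x8B13 = 0x154D1 → wrap carry → 0x54D2
  0x54D2 + 0xA881 = 0x0FD53
  0xFD53 + 0x089F = 0x105F2 → wrap carry → 0x05F3
  0x05F3 + 0x15B8 = 0x01BAB
One's-complement sum = 0x1BAB.
Checksum = ~0x1BAB & 0xFFFF = 0xE454.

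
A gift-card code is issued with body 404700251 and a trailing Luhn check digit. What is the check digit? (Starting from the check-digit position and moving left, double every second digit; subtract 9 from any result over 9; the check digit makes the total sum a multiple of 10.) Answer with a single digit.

6

Partial digits right→left: 1 5 2 0 0 7 4 0 4
Double every second digit counting from the check-digit position (so the 1st, 3rd, 5th, ... of the partial from the right).
  doubled (with −9 where >9): 2 4 0 8 8 → sum 22
  kept as-is: 5 0 7 0 → sum 12
Total = 22 + 12 = 34.
Check digit = (10 − (34 mod 10)) mod 10 = 6.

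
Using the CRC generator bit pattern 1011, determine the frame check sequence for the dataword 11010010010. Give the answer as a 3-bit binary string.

110

Append 3 zeros: 11010010010000. Divide by 1011 (XOR where the leading bit is 1):
  pos 0: 1101 XOR 1011 = 0110
  pos 1: 1100 XOR 1011 = 0111
  pos 2: 1110 XOR 1011 = 0101
  pos 3: 1011 XOR 1011 = 0000
  pos 9: 1000 XOR 1011 = 0011
Remainder (last 3 bits) = 110. This is the CRC / FCS.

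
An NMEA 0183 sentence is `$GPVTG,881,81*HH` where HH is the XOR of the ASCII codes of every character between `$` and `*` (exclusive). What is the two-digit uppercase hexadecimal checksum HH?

6A

XOR the ASCII codes of the payload characters:
  'G' = 0x47 → acc = 0x47
  'P' = 0x50 → acc = 0x17
  'V' = 0x56 → acc = 0x41
  'T' = 0x54 → acc = 0x15
  'G' = 0x47 → acc = 0x52
  ',' = 0x2C → acc = 0x7E
  '8' = 0x38 → acc = 0x46
  '8' = 0x38 → acc = 0x7E
  '1' = 0x31 → acc = 0x4F
  ',' = 0x2C → acc = 0x63
  '8' = 0x38 → acc = 0x5B
  '1' = 0x31 → acc = 0x6A
Checksum = 0x6A.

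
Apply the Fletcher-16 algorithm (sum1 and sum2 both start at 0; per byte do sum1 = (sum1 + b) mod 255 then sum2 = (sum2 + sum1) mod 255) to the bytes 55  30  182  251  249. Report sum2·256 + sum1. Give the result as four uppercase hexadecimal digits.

Running sums (mod 255):
  after byte 0 (55): sum1=55, sum2=55
  after byte 1 (30): sum1=85, sum2=140
  after byte 2 (182): sum1=12, sum2=152
  after byte 3 (251): sum1=8, sum2=160
  after byte 4 (249): sum1=2, sum2=162
Checksum = sum2·256 + sum1 = 162·256 + 2 = 41474 = 0xA202.

A202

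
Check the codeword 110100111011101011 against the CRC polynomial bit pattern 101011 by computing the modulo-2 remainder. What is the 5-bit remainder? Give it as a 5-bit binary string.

00000

Modulo-2 division of 110100111011101011 by 101011:
  pos 0: 110100 XOR 101011 = 011111
  pos 1: 111111 XOR 101011 = 010100
  pos 2: 101001 XOR 101011 = 000010
  pos 6: 101011 XOR 101011 = 000000
  pos 12: 101011 XOR 101011 = 000000
Remainder = 00000 (zero — the frame passes the CRC check).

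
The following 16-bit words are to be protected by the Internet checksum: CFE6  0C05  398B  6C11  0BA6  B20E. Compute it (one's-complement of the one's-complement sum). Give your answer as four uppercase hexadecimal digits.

C0C2

One's-complement addition (fold any carry out of bit 15 back into bit 0):
  0xCFE6 + 0x0C05 = 0x0DBEB
  0xDBEB + 0x398B = 0x11576 → wrap carry → 0x1577
  0x1577 + 0x6C11 = 0x08188
  0x8188 + 0x0BA6 = 0x08D2E
  0x8D2E + 0xB20E = 0x13F3C → wrap carry → 0x3F3D
One's-complement sum = 0x3F3D.
Checksum = ~0x3F3D & 0xFFFF = 0xC0C2.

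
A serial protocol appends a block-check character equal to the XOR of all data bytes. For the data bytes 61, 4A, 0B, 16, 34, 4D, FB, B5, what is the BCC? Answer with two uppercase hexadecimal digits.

01

XOR the bytes together:
  start with 0x61
  0x61 ⊕ 0x4A = 0x2B
  0x2B ⊕ 0x0B = 0x20
  0x20 ⊕ 0x16 = 0x36
  0x36 ⊕ 0x34 = 0x02
  0x02 ⊕ 0x4D = 0x4F
  0x4F ⊕ 0xFB = 0xB4
  0xB4 ⊕ 0xB5 = 0x01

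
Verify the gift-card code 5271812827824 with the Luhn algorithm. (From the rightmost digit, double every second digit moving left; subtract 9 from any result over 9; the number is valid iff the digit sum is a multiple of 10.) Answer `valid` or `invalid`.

From the right, keep odd positions and double even positions (subtract 9 from any doubled value over 9):
  doubled (positions 2,4,...): 4 5 7 2 2 4 → sum 24
  kept (positions 1,3,...): 4 8 2 2 8 7 5 → sum 36
Total = 60.
60 mod 10 = 0, so the number is valid.

valid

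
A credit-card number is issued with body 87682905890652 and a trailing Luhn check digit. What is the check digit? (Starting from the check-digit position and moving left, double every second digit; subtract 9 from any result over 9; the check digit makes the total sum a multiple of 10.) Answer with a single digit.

3

Partial digits right→left: 2 5 6 0 9 8 5 0 9 2 8 6 7 8
Double every second digit counting from the check-digit position (so the 1st, 3rd, 5th, ... of the partial from the right).
  doubled (with −9 where >9): 4 3 9 1 9 7 5 → sum 38
  kept as-is: 5 0 8 0 2 6 8 → sum 29
Total = 38 + 29 = 67.
Check digit = (10 − (67 mod 10)) mod 10 = 3.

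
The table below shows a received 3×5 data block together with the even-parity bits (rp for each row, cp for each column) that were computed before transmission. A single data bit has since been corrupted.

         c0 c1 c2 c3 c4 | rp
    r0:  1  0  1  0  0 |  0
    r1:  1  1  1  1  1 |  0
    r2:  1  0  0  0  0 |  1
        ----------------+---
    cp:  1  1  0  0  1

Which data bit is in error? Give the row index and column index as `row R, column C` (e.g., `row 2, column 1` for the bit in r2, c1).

Recompute each row's even parity and compare to rp:
  r0: data parity 0, sent rp 0 → ok
  r1: data parity 1, sent rp 0 → mismatch
  r2: data parity 1, sent rp 1 → ok
Recompute each column's even parity and compare to cp:
  c0: data parity 1, sent cp 1 → ok
  c1: data parity 1, sent cp 1 → ok
  c2: data parity 0, sent cp 0 → ok
  c3: data parity 1, sent cp 0 → mismatch
  c4: data parity 1, sent cp 1 → ok
Exactly one row (r1) and one column (c3) fail → the flipped bit is at their intersection.

row 1, column 3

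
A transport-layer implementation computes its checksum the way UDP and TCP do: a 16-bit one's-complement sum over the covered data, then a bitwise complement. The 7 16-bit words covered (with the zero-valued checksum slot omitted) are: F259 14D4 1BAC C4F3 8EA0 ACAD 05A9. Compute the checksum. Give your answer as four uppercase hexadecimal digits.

D73A

One's-complement addition (fold any carry out of bit 15 back into bit 0):
  0xF259 + 0x14D4 = 0x1072D → wrap carry → 0x072E
  0x072E + 0x1BAC = 0x022DA
  0x22DA + 0xC4F3 = 0x0E7CD
  0xE7CD + 0x8EA0 = 0x1766D → wrap carry → 0x766E
  0x766E + 0xACAD = 0x1231B → wrap carry → 0x231C
  0x231C + 0x05A9 = 0x028C5
One's-complement sum = 0x28C5.
Checksum = ~0x28C5 & 0xFFFF = 0xD73A.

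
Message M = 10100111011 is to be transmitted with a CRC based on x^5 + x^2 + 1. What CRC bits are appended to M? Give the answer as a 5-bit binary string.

Append 5 zeros: 1010011101100000. Divide by 100101 (XOR where the leading bit is 1):
  pos 0: 101001 XOR 100101 = 001100
  pos 2: 110011 XOR 100101 = 010110
  pos 3: 101100 XOR 100101 = 001001
  pos 5: 100111 XOR 100101 = 000010
  pos 9: 100000 XOR 100101 = 000101
Remainder (last 5 bits) = 01010. This is the CRC / FCS.

01010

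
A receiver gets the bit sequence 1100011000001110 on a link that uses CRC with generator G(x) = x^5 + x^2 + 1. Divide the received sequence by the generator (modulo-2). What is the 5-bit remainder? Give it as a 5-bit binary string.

00111

Modulo-2 division of 1100011000001110 by 100101:
  pos 0: 110001 XOR 100101 = 010100
  pos 1: 101001 XOR 100101 = 001100
  pos 3: 110000 XOR 100101 = 010101
  pos 4: 101010 XOR 100101 = 001111
  pos 6: 111100 XOR 100101 = 011001
  pos 7: 110011 XOR 100101 = 010110
  pos 8: 101101 XOR 100101 = 001000
  pos 10: 100010 XOR 100101 = 000111
Remainder = 00111 (nonzero — an error is detected).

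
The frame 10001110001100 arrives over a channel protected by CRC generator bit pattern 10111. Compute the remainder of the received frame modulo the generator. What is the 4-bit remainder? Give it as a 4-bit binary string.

Modulo-2 division of 10001110001100 by 10111:
  pos 0: 10001 XOR 10111 = 00110
  pos 2: 11011 XOR 10111 = 01100
  pos 3: 11000 XOR 10111 = 01111
  pos 4: 11110 XOR 10111 = 01001
  pos 5: 10010 XOR 10111 = 00101
  pos 7: 10111 XOR 10111 = 00000
Remainder = 0000 (zero — the frame passes the CRC check).

0000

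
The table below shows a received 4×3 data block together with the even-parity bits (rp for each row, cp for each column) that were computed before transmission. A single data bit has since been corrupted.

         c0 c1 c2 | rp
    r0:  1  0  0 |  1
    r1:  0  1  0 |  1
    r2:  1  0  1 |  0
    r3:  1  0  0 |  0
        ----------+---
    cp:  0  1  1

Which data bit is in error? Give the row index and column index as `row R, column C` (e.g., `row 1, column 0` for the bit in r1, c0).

row 3, column 0

Recompute each row's even parity and compare to rp:
  r0: data parity 1, sent rp 1 → ok
  r1: data parity 1, sent rp 1 → ok
  r2: data parity 0, sent rp 0 → ok
  r3: data parity 1, sent rp 0 → mismatch
Recompute each column's even parity and compare to cp:
  c0: data parity 1, sent cp 0 → mismatch
  c1: data parity 1, sent cp 1 → ok
  c2: data parity 1, sent cp 1 → ok
Exactly one row (r3) and one column (c0) fail → the flipped bit is at their intersection.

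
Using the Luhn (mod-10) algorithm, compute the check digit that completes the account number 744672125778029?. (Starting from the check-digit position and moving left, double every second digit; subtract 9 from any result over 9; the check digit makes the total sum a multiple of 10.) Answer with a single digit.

Partial digits right→left: 9 2 0 8 7 7 5 2 1 2 7 6 4 4 7
Double every second digit counting from the check-digit position (so the 1st, 3rd, 5th, ... of the partial from the right).
  doubled (with −9 where >9): 9 0 5 1 2 5 8 5 → sum 35
  kept as-is: 2 8 7 2 2 6 4 → sum 31
Total = 35 + 31 = 66.
Check digit = (10 − (66 mod 10)) mod 10 = 4.

4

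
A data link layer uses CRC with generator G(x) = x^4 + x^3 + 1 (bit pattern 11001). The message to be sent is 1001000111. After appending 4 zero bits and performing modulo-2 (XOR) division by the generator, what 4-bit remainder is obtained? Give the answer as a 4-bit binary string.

0001

Append 4 zeros: 10010001110000. Divide by 11001 (XOR where the leading bit is 1):
  pos 0: 10010 XOR 11001 = 01011
  pos 1: 10110 XOR 11001 = 01111
  pos 2: 11110 XOR 11001 = 00111
  pos 4: 11111 XOR 11001 = 00110
  pos 6: 11010 XOR 11001 = 00011
  pos 9: 11000 XOR 11001 = 00001
Remainder (last 4 bits) = 0001. This is the CRC / FCS.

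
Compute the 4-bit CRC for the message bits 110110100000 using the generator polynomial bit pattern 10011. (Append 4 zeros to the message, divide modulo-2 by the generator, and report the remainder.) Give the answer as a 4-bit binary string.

Append 4 zeros: 1101101000000000. Divide by 10011 (XOR where the leading bit is 1):
  pos 0: 11011 XOR 10011 = 01000
  pos 1: 10000 XOR 10011 = 00011
  pos 4: 11100 XOR 10011 = 01111
  pos 5: 11110 XOR 10011 = 01101
  pos 6: 11010 XOR 10011 = 01001
  pos 7: 10010 XOR 10011 = 00001
  pos 11: 10000 XOR 10011 = 00011
Remainder (last 4 bits) = 0011. This is the CRC / FCS.

0011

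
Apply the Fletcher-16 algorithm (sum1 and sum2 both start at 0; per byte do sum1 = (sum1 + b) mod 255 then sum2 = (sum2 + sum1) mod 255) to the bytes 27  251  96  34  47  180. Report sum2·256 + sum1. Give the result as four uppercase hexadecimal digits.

Running sums (mod 255):
  after byte 0 (27): sum1=27, sum2=27
  after byte 1 (251): sum1=23, sum2=50
  after byte 2 (96): sum1=119, sum2=169
  after byte 3 (34): sum1=153, sum2=67
  after byte 4 (47): sum1=200, sum2=12
  after byte 5 (180): sum1=125, sum2=137
Checksum = sum2·256 + sum1 = 137·256 + 125 = 35197 = 0x897D.

897D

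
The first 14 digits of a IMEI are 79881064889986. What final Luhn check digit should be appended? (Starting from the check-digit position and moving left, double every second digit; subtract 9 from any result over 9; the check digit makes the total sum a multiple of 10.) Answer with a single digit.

0

Partial digits right→left: 6 8 9 9 8 8 4 6 0 1 8 8 9 7
Double every second digit counting from the check-digit position (so the 1st, 3rd, 5th, ... of the partial from the right).
  doubled (with −9 where >9): 3 9 7 8 0 7 9 → sum 43
  kept as-is: 8 9 8 6 1 8 7 → sum 47
Total = 43 + 47 = 90.
Check digit = (10 − (90 mod 10)) mod 10 = 0.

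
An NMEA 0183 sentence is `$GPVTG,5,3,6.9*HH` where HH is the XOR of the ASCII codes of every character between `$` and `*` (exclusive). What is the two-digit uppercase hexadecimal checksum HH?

XOR the ASCII codes of the payload characters:
  'G' = 0x47 → acc = 0x47
  'P' = 0x50 → acc = 0x17
  'V' = 0x56 → acc = 0x41
  'T' = 0x54 → acc = 0x15
  'G' = 0x47 → acc = 0x52
  ',' = 0x2C → acc = 0x7E
  '5' = 0x35 → acc = 0x4B
  ',' = 0x2C → acc = 0x67
  '3' = 0x33 → acc = 0x54
  ',' = 0x2C → acc = 0x78
  '6' = 0x36 → acc = 0x4E
  '.' = 0x2E → acc = 0x60
  '9' = 0x39 → acc = 0x59
Checksum = 0x59.

59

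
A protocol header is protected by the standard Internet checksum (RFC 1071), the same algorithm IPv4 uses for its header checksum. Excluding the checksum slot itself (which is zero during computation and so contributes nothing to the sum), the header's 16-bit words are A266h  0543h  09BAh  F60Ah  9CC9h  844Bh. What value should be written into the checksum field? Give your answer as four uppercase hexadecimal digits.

One's-complement addition (fold any carry out of bit 15 back into bit 0):
  0xA266 + 0x0543 = 0x0A7A9
  0xA7A9 + 0x09BA = 0x0B163
  0xB163 + 0xF60A = 0x1A76D → wrap carry → 0xA76E
  0xA76E + 0x9CC9 = 0x14437 → wrap carry → 0x4438
  0x4438 + 0x844B = 0x0C883
One's-complement sum = 0xC883.
Checksum = ~0xC883 & 0xFFFF = 0x377C.

377C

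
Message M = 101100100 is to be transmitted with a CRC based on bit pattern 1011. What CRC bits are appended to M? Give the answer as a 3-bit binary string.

Append 3 zeros: 101100100000. Divide by 1011 (XOR where the leading bit is 1):
  pos 0: 1011 XOR 1011 = 0000
  pos 6: 1000 XOR 1011 = 0011
  pos 8: 1100 XOR 1011 = 0111
Remainder (last 3 bits) = 111. This is the CRC / FCS.

111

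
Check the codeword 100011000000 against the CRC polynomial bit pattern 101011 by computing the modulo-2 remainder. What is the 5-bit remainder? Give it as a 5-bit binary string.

Modulo-2 division of 100011000000 by 101011:
  pos 0: 100011 XOR 101011 = 001000
  pos 2: 100000 XOR 101011 = 001011
  pos 4: 101100 XOR 101011 = 000111
Remainder = 11100 (nonzero — an error is detected).

11100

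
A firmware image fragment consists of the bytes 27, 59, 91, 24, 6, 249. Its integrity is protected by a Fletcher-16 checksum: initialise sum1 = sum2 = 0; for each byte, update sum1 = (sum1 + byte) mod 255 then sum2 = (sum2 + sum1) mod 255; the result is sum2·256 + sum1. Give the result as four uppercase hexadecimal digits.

Running sums (mod 255):
  after byte 0 (27): sum1=27, sum2=27
  after byte 1 (59): sum1=86, sum2=113
  after byte 2 (91): sum1=177, sum2=35
  after byte 3 (24): sum1=201, sum2=236
  after byte 4 (6): sum1=207, sum2=188
  after byte 5 (249): sum1=201, sum2=134
Checksum = sum2·256 + sum1 = 134·256 + 201 = 34505 = 0x86C9.

86C9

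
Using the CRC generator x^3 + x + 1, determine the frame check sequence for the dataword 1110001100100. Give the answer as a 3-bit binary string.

Append 3 zeros: 1110001100100000. Divide by 1011 (XOR where the leading bit is 1):
  pos 0: 1110 XOR 1011 = 0101
  pos 1: 1010 XOR 1011 = 0001
  pos 4: 1011 XOR 1011 = 0000
  pos 10: 1000 XOR 1011 = 0011
  pos 12: 1100 XOR 1011 = 0111
Remainder (last 3 bits) = 111. This is the CRC / FCS.

111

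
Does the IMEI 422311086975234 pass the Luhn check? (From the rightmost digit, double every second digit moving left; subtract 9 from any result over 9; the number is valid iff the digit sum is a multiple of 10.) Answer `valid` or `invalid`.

From the right, keep odd positions and double even positions (subtract 9 from any doubled value over 9):
  doubled (positions 2,4,...): 6 1 9 7 2 6 4 → sum 35
  kept (positions 1,3,...): 4 2 7 6 0 1 2 4 → sum 26
Total = 61.
61 mod 10 = 1, so the number is invalid.

invalid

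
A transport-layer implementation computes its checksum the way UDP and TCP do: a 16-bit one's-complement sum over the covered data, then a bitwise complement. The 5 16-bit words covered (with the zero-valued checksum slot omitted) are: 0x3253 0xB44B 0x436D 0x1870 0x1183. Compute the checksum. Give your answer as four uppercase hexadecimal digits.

AC00

One's-complement addition (fold any carry out of bit 15 back into bit 0):
  0x3253 + 0xB44B = 0x0E69E
  0xE69E + 0x436D = 0x12A0B → wrap carry → 0x2A0C
  0x2A0C + 0x1870 = 0x0427C
  0x427C + 0x1183 = 0x053FF
One's-complement sum = 0x53FF.
Checksum = ~0x53FF & 0xFFFF = 0xAC00.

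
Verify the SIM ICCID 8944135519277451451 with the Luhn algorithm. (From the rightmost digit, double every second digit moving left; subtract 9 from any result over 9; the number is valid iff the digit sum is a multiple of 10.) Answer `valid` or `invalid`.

From the right, keep odd positions and double even positions (subtract 9 from any doubled value over 9):
  doubled (positions 2,4,...): 1 2 8 5 9 1 6 8 9 → sum 49
  kept (positions 1,3,...): 1 4 5 7 2 1 5 1 4 8 → sum 38
Total = 87.
87 mod 10 = 7, so the number is invalid.

invalid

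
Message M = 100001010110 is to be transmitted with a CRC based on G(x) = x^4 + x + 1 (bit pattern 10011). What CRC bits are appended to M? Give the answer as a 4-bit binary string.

1001

Append 4 zeros: 1000010101100000. Divide by 10011 (XOR where the leading bit is 1):
  pos 0: 10000 XOR 10011 = 00011
  pos 3: 11101 XOR 10011 = 01110
  pos 4: 11100 XOR 10011 = 01111
  pos 5: 11111 XOR 10011 = 01100
  pos 6: 11001 XOR 10011 = 01010
  pos 7: 10100 XOR 10011 = 00111
  pos 9: 11100 XOR 10011 = 01111
  pos 10: 11110 XOR 10011 = 01101
  pos 11: 11010 XOR 10011 = 01001
Remainder (last 4 bits) = 1001. This is the CRC / FCS.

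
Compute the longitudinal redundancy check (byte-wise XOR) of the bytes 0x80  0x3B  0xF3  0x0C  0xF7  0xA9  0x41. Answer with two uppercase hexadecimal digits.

5B

XOR the bytes together:
  start with 0x80
  0x80 ⊕ 0x3B = 0xBB
  0xBB ⊕ 0xF3 = 0x48
  0x48 ⊕ 0x0C = 0x44
  0x44 ⊕ 0xF7 = 0xB3
  0xB3 ⊕ 0xA9 = 0x1A
  0x1A ⊕ 0x41 = 0x5B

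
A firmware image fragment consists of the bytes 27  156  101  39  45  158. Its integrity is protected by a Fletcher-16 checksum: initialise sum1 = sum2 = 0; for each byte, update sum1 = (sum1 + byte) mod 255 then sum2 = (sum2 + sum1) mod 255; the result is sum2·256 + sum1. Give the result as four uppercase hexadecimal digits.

B510

Running sums (mod 255):
  after byte 0 (27): sum1=27, sum2=27
  after byte 1 (156): sum1=183, sum2=210
  after byte 2 (101): sum1=29, sum2=239
  after byte 3 (39): sum1=68, sum2=52
  after byte 4 (45): sum1=113, sum2=165
  after byte 5 (158): sum1=16, sum2=181
Checksum = sum2·256 + sum1 = 181·256 + 16 = 46352 = 0xB510.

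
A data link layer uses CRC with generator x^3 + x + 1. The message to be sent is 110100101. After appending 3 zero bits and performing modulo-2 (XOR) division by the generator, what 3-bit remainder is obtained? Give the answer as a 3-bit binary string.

011

Append 3 zeros: 110100101000. Divide by 1011 (XOR where the leading bit is 1):
  pos 0: 1101 XOR 1011 = 0110
  pos 1: 1100 XOR 1011 = 0111
  pos 2: 1110 XOR 1011 = 0101
  pos 3: 1011 XOR 1011 = 0000
  pos 8: 1000 XOR 1011 = 0011
Remainder (last 3 bits) = 011. This is the CRC / FCS.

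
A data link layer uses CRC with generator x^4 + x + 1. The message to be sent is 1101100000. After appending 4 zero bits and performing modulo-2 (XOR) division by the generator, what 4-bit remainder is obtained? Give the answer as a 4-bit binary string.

Append 4 zeros: 11011000000000. Divide by 10011 (XOR where the leading bit is 1):
  pos 0: 11011 XOR 10011 = 01000
  pos 1: 10000 XOR 10011 = 00011
  pos 4: 11000 XOR 10011 = 01011
  pos 5: 10110 XOR 10011 = 00101
  pos 7: 10100 XOR 10011 = 00111
  pos 9: 11100 XOR 10011 = 01111
Remainder (last 4 bits) = 1111. This is the CRC / FCS.

1111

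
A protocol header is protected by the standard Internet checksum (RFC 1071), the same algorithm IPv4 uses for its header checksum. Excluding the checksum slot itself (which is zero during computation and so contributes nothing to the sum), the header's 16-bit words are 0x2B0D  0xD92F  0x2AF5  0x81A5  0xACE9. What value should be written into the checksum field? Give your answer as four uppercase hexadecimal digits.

A23E

One's-complement addition (fold any carry out of bit 15 back into bit 0):
  0x2B0D + 0xD92F = 0x1043C → wrap carry → 0x043D
  0x043D + 0x2AF5 = 0x02F32
  0x2F32 + 0x81A5 = 0x0B0D7
  0xB0D7 + 0xACE9 = 0x15DC0 → wrap carry → 0x5DC1
One's-complement sum = 0x5DC1.
Checksum = ~0x5DC1 & 0xFFFF = 0xA23E.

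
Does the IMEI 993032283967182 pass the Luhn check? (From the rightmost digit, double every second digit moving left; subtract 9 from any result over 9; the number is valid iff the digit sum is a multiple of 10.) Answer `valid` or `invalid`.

valid

From the right, keep odd positions and double even positions (subtract 9 from any doubled value over 9):
  doubled (positions 2,4,...): 7 5 9 7 4 0 9 → sum 41
  kept (positions 1,3,...): 2 1 6 3 2 3 3 9 → sum 29
Total = 70.
70 mod 10 = 0, so the number is valid.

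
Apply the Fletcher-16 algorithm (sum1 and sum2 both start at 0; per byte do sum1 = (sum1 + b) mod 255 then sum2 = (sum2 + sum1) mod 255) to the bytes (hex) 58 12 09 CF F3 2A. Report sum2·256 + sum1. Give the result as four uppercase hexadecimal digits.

Running sums (mod 255):
  after byte 0 (58): sum1=88, sum2=88
  after byte 1 (12): sum1=106, sum2=194
  after byte 2 (09): sum1=115, sum2=54
  after byte 3 (CF): sum1=67, sum2=121
  after byte 4 (F3): sum1=55, sum2=176
  after byte 5 (2A): sum1=97, sum2=18
Checksum = sum2·256 + sum1 = 18·256 + 97 = 4705 = 0x1261.

1261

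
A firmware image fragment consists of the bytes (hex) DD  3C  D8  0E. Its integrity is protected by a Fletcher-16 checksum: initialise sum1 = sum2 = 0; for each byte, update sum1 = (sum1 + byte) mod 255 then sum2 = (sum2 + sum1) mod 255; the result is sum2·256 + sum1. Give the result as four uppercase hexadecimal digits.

Running sums (mod 255):
  after byte 0 (DD): sum1=221, sum2=221
  after byte 1 (3C): sum1=26, sum2=247
  after byte 2 (D8): sum1=242, sum2=234
  after byte 3 (0E): sum1=1, sum2=235
Checksum = sum2·256 + sum1 = 235·256 + 1 = 60161 = 0xEB01.

EB01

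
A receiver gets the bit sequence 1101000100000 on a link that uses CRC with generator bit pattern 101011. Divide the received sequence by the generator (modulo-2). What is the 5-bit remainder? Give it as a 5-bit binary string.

00000

Modulo-2 division of 1101000100000 by 101011:
  pos 0: 110100 XOR 101011 = 011111
  pos 1: 111110 XOR 101011 = 010101
  pos 2: 101011 XOR 101011 = 000000
Remainder = 00000 (zero — the frame passes the CRC check).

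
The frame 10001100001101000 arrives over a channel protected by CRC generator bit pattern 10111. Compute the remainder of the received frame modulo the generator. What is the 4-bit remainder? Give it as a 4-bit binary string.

0000

Modulo-2 division of 10001100001101000 by 10111:
  pos 0: 10001 XOR 10111 = 00110
  pos 2: 11010 XOR 10111 = 01101
  pos 3: 11010 XOR 10111 = 01101
  pos 4: 11010 XOR 10111 = 01101
  pos 5: 11010 XOR 10111 = 01101
  pos 6: 11011 XOR 10111 = 01100
  pos 7: 11001 XOR 10111 = 01110
  pos 8: 11100 XOR 10111 = 01011
  pos 9: 10111 XOR 10111 = 00000
Remainder = 0000 (zero — the frame passes the CRC check).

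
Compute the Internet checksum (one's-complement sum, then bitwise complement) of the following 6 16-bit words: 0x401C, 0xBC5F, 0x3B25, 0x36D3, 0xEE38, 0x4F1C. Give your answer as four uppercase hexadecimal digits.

One's-complement addition (fold any carry out of bit 15 back into bit 0):
  0x401C + 0xBC5F = 0x0FC7B
  0xFC7B + 0x3B25 = 0x137A0 → wrap carry → 0x37A1
  0x37A1 + 0x36D3 = 0x06E74
  0x6E74 + 0xEE38 = 0x15CAC → wrap carry → 0x5CAD
  0x5CAD + 0x4F1C = 0x0ABC9
One's-complement sum = 0xABC9.
Checksum = ~0xABC9 & 0xFFFF = 0x5436.

5436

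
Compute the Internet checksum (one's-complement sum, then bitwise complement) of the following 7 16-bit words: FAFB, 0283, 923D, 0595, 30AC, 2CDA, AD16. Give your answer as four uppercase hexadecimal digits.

6011

One's-complement addition (fold any carry out of bit 15 back into bit 0):
  0xFAFB + 0x0283 = 0x0FD7E
  0xFD7E + 0x923D = 0x18FBB → wrap carry → 0x8FBC
  0x8FBC + 0x0595 = 0x09551
  0x9551 + 0x30AC = 0x0C5FD
  0xC5FD + 0x2CDA = 0x0F2D7
  0xF2D7 + 0xAD16 = 0x19FED → wrap carry → 0x9FEE
One's-complement sum = 0x9FEE.
Checksum = ~0x9FEE & 0xFFFF = 0x6011.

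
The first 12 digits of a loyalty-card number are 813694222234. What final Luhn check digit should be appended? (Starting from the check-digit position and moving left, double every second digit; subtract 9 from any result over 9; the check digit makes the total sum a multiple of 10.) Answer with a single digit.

Partial digits right→left: 4 3 2 2 2 2 4 9 6 3 1 8
Double every second digit counting from the check-digit position (so the 1st, 3rd, 5th, ... of the partial from the right).
  doubled (with −9 where >9): 8 4 4 8 3 2 → sum 29
  kept as-is: 3 2 2 9 3 8 → sum 27
Total = 29 + 27 = 56.
Check digit = (10 − (56 mod 10)) mod 10 = 4.

4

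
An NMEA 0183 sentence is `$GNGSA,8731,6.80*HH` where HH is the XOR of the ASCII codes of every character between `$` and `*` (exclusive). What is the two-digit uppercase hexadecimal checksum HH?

XOR the ASCII codes of the payload characters:
  'G' = 0x47 → acc = 0x47
  'N' = 0x4E → acc = 0x09
  'G' = 0x47 → acc = 0x4E
  'S' = 0x53 → acc = 0x1D
  'A' = 0x41 → acc = 0x5C
  ',' = 0x2C → acc = 0x70
  '8' = 0x38 → acc = 0x48
  '7' = 0x37 → acc = 0x7F
  '3' = 0x33 → acc = 0x4C
  '1' = 0x31 → acc = 0x7D
  ',' = 0x2C → acc = 0x51
  '6' = 0x36 → acc = 0x67
  '.' = 0x2E → acc = 0x49
  '8' = 0x38 → acc = 0x71
  '0' = 0x30 → acc = 0x41
Checksum = 0x41.

41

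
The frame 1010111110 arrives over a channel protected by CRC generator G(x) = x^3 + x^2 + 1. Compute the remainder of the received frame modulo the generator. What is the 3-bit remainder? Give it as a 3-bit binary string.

010

Modulo-2 division of 1010111110 by 1101:
  pos 0: 1010 XOR 1101 = 0111
  pos 1: 1111 XOR 1101 = 0010
  pos 3: 1011 XOR 1101 = 0110
  pos 4: 1101 XOR 1101 = 0000
Remainder = 010 (nonzero — an error is detected).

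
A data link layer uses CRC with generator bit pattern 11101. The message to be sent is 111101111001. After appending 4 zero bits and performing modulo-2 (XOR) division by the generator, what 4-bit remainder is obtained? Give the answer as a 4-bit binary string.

1000

Append 4 zeros: 1111011110010000. Divide by 11101 (XOR where the leading bit is 1):
  pos 0: 11110 XOR 11101 = 00011
  pos 3: 11111 XOR 11101 = 00010
  pos 6: 10100 XOR 11101 = 01001
  pos 7: 10011 XOR 11101 = 01110
  pos 8: 11100 XOR 11101 = 00001
Remainder (last 4 bits) = 1000. This is the CRC / FCS.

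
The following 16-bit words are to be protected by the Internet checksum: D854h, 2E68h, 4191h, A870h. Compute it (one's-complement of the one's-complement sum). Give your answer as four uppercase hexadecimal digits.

0F41

One's-complement addition (fold any carry out of bit 15 back into bit 0):
  0xD854 + 0x2E68 = 0x106BC → wrap carry → 0x06BD
  0x06BD + 0x4191 = 0x0484E
  0x484E + 0xA870 = 0x0F0BE
One's-complement sum = 0xF0BE.
Checksum = ~0xF0BE & 0xFFFF = 0x0F41.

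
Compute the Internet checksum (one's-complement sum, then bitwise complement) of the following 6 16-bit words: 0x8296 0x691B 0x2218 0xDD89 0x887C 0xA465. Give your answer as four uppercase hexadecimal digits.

E7C9

One's-complement addition (fold any carry out of bit 15 back into bit 0):
  0x8296 + 0x691B = 0x0EBB1
  0xEBB1 + 0x2218 = 0x10DC9 → wrap carry → 0x0DCA
  0x0DCA + 0xDD89 = 0x0EB53
  0xEB53 + 0x887C = 0x173CF → wrap carry → 0x73D0
  0x73D0 + 0xA465 = 0x11835 → wrap carry → 0x1836
One's-complement sum = 0x1836.
Checksum = ~0x1836 & 0xFFFF = 0xE7C9.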